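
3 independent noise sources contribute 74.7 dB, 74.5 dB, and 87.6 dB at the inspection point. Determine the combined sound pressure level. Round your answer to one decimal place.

88.0 dB

Incoherent sources combine by intensity addition: L_total = 10·log₁₀(Σ 10^(L_i/10)).
Σ 10^(L/10) = 10^(74.7/10) + 10^(74.5/10) + 10^(87.6/10) = 6.331e+08.
L_total = 10·log₁₀(6.331e+08) = 88.01 dB.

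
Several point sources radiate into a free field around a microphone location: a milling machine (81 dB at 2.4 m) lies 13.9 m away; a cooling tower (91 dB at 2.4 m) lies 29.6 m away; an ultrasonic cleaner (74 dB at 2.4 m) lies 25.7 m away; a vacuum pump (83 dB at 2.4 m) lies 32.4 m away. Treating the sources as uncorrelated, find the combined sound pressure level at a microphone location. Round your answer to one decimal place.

Apply inverse-square spreading to bring every level to the receiver, then sum 10^(L/10).
milling machine: 81 − 20·log₁₀(13.9/2.4) = 81 − 15.26 = 65.74 dB.
cooling tower: 91 − 20·log₁₀(29.6/2.4) = 91 − 21.82 = 69.18 dB.
ultrasonic cleaner: 74 − 20·log₁₀(25.7/2.4) = 74 − 20.59 = 53.41 dB.
vacuum pump: 83 − 20·log₁₀(32.4/2.4) = 83 − 22.61 = 60.39 dB.
Σ 10^(L/10) = 1.334e+07 → L_total = 10·log₁₀(1.334e+07) = 71.25 dB.

71.3 dB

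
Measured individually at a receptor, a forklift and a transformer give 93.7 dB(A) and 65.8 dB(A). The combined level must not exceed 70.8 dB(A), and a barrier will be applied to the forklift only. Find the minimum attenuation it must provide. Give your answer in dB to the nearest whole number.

Fixed contribution from the other source: Σ 10^(L/10) = 10^(65.8/10) = 3.802e+06 (65.80 dB(A)).
The limit corresponds to 10^(70.8/10) = 1.202e+07; subtracting the fixed part leaves 8.221e+06 for the forklift, i.e. 69.15 dB(A).
So the forklift must be reduced from 93.7 to 69.15 dB(A): IL = 24.55 dB.

25 dB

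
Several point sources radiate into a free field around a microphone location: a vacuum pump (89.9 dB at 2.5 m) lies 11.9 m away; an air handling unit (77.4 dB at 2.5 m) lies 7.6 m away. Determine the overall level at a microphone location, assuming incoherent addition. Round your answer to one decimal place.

76.9 dB

Apply inverse-square spreading to bring every level to the receiver, then sum 10^(L/10).
vacuum pump: 89.9 − 20·log₁₀(11.9/2.5) = 89.9 − 13.55 = 76.35 dB.
air handling unit: 77.4 − 20·log₁₀(7.6/2.5) = 77.4 − 9.66 = 67.74 dB.
Σ 10^(L/10) = 4.908e+07 → L_total = 10·log₁₀(4.908e+07) = 76.91 dB.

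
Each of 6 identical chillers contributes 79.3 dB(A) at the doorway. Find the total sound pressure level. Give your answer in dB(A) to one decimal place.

N identical incoherent sources raise the level by 10·log₁₀ N.
L_total = 79.3 + 10·log₁₀(6) = 79.3 + 7.782 = 87.08 dB(A).

87.1 dB(A)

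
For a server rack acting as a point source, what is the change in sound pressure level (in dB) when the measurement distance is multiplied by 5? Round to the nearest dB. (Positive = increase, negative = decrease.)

-14 dB

With spherical spreading the level changes by −20·log₁₀(r₂/r₁).
ΔL = −20·log₁₀(5) = -13.98 dB.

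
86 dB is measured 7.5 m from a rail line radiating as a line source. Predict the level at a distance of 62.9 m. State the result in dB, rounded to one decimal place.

Cylindrical spreading from a line source gives a 10·log₁₀(r₂/r₁) drop.
L₂ = 86 − 10·log₁₀(62.9/7.5) = 86 − 9.236 = 76.76 dB.

76.8 dB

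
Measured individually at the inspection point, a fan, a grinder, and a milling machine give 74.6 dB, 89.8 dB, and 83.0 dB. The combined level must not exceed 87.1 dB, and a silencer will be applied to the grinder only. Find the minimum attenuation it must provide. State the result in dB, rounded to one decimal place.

The untreated sources together contribute 10^(74.6/10) + 10^(83.0/10) = 2.284e+08, i.e. 83.59 dB.
To meet 87.1 dB overall, the treated grinder may contribute at most 10^(87.1/10) − 2.284e+08 = 2.845e+08, i.e. 84.54 dB.
Required insertion loss = 89.8 − 84.54 = 5.26 dB.

5.3 dB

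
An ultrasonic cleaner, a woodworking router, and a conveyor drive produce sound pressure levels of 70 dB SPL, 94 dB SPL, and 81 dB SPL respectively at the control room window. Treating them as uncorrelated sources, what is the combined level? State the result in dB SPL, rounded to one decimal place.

94.2 dB SPL

Incoherent sources combine by intensity addition: L_total = 10·log₁₀(Σ 10^(L_i/10)).
Σ 10^(L/10) = 10^(70/10) + 10^(94/10) + 10^(81/10) = 2.648e+09.
L_total = 10·log₁₀(2.648e+09) = 94.23 dB SPL.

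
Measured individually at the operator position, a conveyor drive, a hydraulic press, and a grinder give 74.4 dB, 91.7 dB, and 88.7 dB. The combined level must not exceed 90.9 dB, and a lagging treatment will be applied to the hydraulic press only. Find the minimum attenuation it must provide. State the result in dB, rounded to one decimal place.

5.1 dB

Fixed contribution from the other sources: Σ 10^(L/10) = 10^(74.4/10) + 10^(88.7/10) = 7.689e+08 (88.86 dB).
The limit corresponds to 10^(90.9/10) = 1.230e+09; subtracting the fixed part leaves 4.614e+08 for the hydraulic press, i.e. 86.64 dB.
So the hydraulic press must be reduced from 91.7 to 86.64 dB: IL = 5.06 dB.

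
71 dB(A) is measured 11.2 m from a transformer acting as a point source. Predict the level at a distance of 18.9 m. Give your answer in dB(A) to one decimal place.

For a point source, L₂ = L₁ − 20·log₁₀(r₂/r₁).
L₂ = 71 − 20·log₁₀(18.9/11.2) = 71 − 4.545 = 66.46 dB(A).

66.5 dB(A)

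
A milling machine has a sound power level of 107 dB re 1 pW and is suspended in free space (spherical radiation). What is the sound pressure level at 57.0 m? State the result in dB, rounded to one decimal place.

60.9 dB

The power spreads over a sphere of area 4π·r², so L_p = L_w − 10·log₁₀(4π·r²).
4π·r² = 4.083e+04 m², 10·log₁₀ of that is 46.110 dB.
L_p = 107 − 46.110 = 60.89 dB.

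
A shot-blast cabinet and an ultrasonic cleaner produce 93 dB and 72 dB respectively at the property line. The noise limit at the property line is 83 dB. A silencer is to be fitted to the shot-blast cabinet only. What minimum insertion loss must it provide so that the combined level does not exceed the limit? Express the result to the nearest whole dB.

10 dB

Everything except the shot-blast cabinet sums to 10^(72/10) = 1.585e+07 in linear terms, 72.00 dB.
To meet 83 dB overall, the treated shot-blast cabinet may contribute at most 10^(83/10) − 1.585e+07 = 1.837e+08, i.e. 82.64 dB.
So the shot-blast cabinet must be reduced from 93 to 82.64 dB: IL = 10.36 dB.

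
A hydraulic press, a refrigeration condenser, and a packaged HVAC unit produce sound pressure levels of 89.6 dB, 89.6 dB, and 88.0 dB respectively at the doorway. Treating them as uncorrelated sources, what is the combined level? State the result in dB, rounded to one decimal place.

For uncorrelated sources the intensities add, so convert each level to linear form, sum, and take 10·log₁₀ of the total.
Σ 10^(L/10) = 10^(89.6/10) + 10^(89.6/10) + 10^(88.0/10) = 2.455e+09.
L_total = 10·log₁₀(2.455e+09) = 93.90 dB.

93.9 dB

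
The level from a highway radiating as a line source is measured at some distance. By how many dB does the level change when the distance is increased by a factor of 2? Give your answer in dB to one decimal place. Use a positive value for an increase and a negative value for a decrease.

Line-source spreading: ΔL = −10·log₁₀(r₂/r₁).
ΔL = −10·log₁₀(2) = -3.01 dB.

-3.0 dB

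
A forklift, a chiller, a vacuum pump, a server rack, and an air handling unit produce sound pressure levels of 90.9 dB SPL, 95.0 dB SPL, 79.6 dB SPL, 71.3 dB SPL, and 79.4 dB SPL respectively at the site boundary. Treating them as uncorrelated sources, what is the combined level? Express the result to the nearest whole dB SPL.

Incoherent sources combine by intensity addition: L_total = 10·log₁₀(Σ 10^(L_i/10)).
Σ 10^(L/10) = 10^(90.9/10) + 10^(95.0/10) + 10^(79.6/10) + 10^(71.3/10) + 10^(79.4/10) = 4.584e+09.
L_total = 10·log₁₀(4.584e+09) = 96.61 dB SPL.

97 dB SPL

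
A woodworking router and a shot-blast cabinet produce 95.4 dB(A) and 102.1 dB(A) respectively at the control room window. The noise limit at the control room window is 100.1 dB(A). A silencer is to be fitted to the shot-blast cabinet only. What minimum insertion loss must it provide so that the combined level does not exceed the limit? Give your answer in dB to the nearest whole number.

The untreated sources together contribute 10^(95.4/10) = 3.467e+09, i.e. 95.40 dB(A).
The limit corresponds to 10^(100.1/10) = 1.023e+10; subtracting the fixed part leaves 6.766e+09 for the shot-blast cabinet, i.e. 98.30 dB(A).
Required insertion loss = 102.1 − 98.30 = 3.80 dB.

4 dB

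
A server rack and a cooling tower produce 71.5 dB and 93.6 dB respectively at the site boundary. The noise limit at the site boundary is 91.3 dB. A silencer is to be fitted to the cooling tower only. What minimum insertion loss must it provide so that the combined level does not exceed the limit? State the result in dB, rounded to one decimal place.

2.3 dB

Fixed contribution from the other source: Σ 10^(L/10) = 10^(71.5/10) = 1.413e+07 (71.50 dB).
The limit corresponds to 10^(91.3/10) = 1.349e+09; subtracting the fixed part leaves 1.335e+09 for the cooling tower, i.e. 91.25 dB.
Required insertion loss = 93.6 − 91.25 = 2.35 dB.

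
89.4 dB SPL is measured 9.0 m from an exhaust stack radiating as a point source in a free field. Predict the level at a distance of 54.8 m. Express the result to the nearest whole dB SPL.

74 dB SPL

For a point source, L₂ = L₁ − 20·log₁₀(r₂/r₁).
L₂ = 89.4 − 20·log₁₀(54.8/9.0) = 89.4 − 15.691 = 73.71 dB SPL.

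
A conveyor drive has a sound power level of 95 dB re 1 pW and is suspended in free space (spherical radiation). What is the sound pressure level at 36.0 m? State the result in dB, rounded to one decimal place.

Free-field spherical radiation: L_p = L_w − 10·log₁₀(4π·r²), r = 36.0 m.
4π·r² = 1.629e+04 m², 10·log₁₀ of that is 42.118 dB.
L_p = 95 − 42.118 = 52.88 dB.

52.9 dB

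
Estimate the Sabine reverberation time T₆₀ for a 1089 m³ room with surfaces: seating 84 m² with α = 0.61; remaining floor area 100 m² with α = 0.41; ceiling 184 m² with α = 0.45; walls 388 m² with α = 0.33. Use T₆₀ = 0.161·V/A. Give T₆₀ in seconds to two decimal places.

0.58 s

A = Σ Sᵢαᵢ = 84·0.61 + 100·0.41 + 184·0.45 + 388·0.33 = 303.08 m².
T₆₀ = 0.161 × 1089 / 303.08 = 0.578 s.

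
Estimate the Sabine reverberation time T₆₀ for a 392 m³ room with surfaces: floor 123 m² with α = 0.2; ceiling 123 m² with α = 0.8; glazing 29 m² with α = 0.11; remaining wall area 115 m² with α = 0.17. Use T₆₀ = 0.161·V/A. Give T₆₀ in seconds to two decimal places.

A = Σ Sᵢαᵢ = 123·0.2 + 123·0.8 + 29·0.11 + 115·0.17 = 145.74 m².
T₆₀ = 0.161·V/A = 0.161·392/145.74 = 0.433 s.

0.43 s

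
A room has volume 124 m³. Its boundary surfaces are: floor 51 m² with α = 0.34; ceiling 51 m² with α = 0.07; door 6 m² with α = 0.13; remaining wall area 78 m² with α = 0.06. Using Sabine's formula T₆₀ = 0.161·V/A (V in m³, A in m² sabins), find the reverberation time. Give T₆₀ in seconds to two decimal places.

Summing Sᵢαᵢ: 51·0.34 + 51·0.07 + 6·0.13 + 78·0.06 = 26.37 m².
T₆₀ = 0.161 × 124 / 26.37 = 0.757 s.

0.76 s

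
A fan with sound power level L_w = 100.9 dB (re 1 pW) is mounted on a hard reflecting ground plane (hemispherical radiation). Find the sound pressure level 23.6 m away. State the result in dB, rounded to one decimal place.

65.5 dB

Free-field hemispherical radiation: L_p = L_w − 10·log₁₀(2π·r²), r = 23.6 m.
2π·r² = 3499 m², 10·log₁₀ of that is 35.440 dB.
L_p = 100.9 − 35.440 = 65.46 dB.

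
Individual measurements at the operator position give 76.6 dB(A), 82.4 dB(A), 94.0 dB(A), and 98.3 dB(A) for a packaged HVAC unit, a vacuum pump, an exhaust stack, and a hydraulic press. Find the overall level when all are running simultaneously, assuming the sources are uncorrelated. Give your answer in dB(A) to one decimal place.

99.8 dB(A)

Incoherent sources combine by intensity addition: L_total = 10·log₁₀(Σ 10^(L_i/10)).
Σ 10^(L/10) = 10^(76.6/10) + 10^(82.4/10) + 10^(94.0/10) + 10^(98.3/10) = 9.492e+09.
L_total = 10·log₁₀(9.492e+09) = 99.77 dB(A).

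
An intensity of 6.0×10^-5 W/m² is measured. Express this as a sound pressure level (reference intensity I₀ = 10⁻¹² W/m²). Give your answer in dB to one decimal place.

77.8 dB

Dividing by I₀ shifts the exponent by 12: I/I₀ = 6.0×10^7.
L = 10·(0.7782 + 7) = 77.78 dB.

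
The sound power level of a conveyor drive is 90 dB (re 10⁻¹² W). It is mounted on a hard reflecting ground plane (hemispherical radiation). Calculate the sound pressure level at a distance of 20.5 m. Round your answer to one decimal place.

L_p = L_w − 10·log₁₀(2π·r²) with r = 20.5 m.
2π·r² = 2641 m², 10·log₁₀ of that is 34.217 dB.
L_p = 90 − 34.217 = 55.78 dB.

55.8 dB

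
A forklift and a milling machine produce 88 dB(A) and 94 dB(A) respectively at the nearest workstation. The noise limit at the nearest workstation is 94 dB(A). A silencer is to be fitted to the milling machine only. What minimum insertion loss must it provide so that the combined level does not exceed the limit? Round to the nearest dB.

1 dB

Everything except the milling machine sums to 10^(88/10) = 6.310e+08 in linear terms, 88.00 dB(A).
To meet 94 dB(A) overall, the treated milling machine may contribute at most 10^(94/10) − 6.310e+08 = 1.881e+09, i.e. 92.74 dB(A).
Required insertion loss = 94 − 92.74 = 1.26 dB.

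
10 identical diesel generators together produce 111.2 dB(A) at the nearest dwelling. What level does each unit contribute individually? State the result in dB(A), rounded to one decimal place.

For N identical incoherent sources L_total = L₁ + 10·log₁₀ N, so L₁ = 111.2 − 10·log₁₀(10) = 111.2 − 10.000.

101.2 dB(A)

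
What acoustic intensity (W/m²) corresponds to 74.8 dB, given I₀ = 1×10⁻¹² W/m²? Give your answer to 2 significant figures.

I/I₀ = 10^(74.8/10) = 3.02e+07, so I = 3.02e+07 × 10⁻¹² W/m².

3.0e-05 W/m²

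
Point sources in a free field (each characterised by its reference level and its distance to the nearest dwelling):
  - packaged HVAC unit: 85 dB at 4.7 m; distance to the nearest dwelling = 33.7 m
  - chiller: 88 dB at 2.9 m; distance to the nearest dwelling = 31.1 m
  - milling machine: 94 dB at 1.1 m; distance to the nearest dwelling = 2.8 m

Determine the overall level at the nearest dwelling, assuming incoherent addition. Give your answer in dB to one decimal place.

Apply inverse-square spreading to bring every level to the receiver, then sum 10^(L/10).
packaged HVAC unit: 85 − 20·log₁₀(33.7/4.7) = 85 − 17.11 = 67.89 dB.
chiller: 88 − 20·log₁₀(31.1/2.9) = 88 − 20.61 = 67.39 dB.
milling machine: 94 − 20·log₁₀(2.8/1.1) = 94 − 8.12 = 85.88 dB.
Σ 10^(L/10) = 3.993e+08 → L_total = 10·log₁₀(3.993e+08) = 86.01 dB.

86.0 dB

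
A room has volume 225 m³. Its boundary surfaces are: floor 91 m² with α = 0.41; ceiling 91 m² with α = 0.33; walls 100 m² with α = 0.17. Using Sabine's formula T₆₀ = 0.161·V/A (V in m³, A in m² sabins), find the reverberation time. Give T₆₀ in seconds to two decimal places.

A = Σ Sᵢαᵢ = 91·0.41 + 91·0.33 + 100·0.17 = 84.34 m².
T₆₀ = 0.161·V/A = 0.161·225/84.34 = 0.430 s.

0.43 s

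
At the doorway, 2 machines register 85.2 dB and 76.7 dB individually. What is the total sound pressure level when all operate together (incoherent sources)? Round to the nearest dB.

Incoherent sources combine by intensity addition: L_total = 10·log₁₀(Σ 10^(L_i/10)).
Σ 10^(L/10) = 10^(85.2/10) + 10^(76.7/10) = 3.779e+08.
L_total = 10·log₁₀(3.779e+08) = 85.77 dB.

86 dB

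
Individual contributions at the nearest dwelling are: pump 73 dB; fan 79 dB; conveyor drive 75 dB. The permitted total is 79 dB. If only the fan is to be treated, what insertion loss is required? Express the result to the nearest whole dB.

Fixed contribution from the other sources: Σ 10^(L/10) = 10^(73/10) + 10^(75/10) = 5.158e+07 (77.12 dB).
To meet 79 dB overall, the treated fan may contribute at most 10^(79/10) − 5.158e+07 = 2.786e+07, i.e. 74.45 dB.
So the fan must be reduced from 79 to 74.45 dB: IL = 4.55 dB.

5 dB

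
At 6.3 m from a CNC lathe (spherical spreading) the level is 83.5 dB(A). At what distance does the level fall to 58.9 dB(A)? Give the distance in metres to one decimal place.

107.0 m

For a point source L₁ − L₂ = 20·log₁₀(r₂/r₁), so r₂ = r₁·10^((L₁−L₂)/20).
r₂ = 6.3·10^((83.5−58.9)/20) = 6.3·10^(24.6/20) = 106.99 m.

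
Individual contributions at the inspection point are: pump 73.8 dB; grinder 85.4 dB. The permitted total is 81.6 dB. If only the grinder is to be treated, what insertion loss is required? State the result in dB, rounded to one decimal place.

4.6 dB

Fixed contribution from the other source: Σ 10^(L/10) = 10^(73.8/10) = 2.399e+07 (73.80 dB).
To meet 81.6 dB overall, the treated grinder may contribute at most 10^(81.6/10) − 2.399e+07 = 1.206e+08, i.e. 80.81 dB.
So the grinder must be reduced from 85.4 to 80.81 dB: IL = 4.59 dB.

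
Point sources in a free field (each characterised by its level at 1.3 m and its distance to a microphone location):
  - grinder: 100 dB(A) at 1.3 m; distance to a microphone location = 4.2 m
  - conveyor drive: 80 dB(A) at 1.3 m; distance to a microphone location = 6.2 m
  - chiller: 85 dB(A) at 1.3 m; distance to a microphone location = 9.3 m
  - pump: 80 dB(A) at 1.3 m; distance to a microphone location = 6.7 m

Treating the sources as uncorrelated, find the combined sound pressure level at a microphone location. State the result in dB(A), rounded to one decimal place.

Propagate each source to the receiver with L = L_ref − 20·log₁₀(r/r_ref), then add intensities.
grinder: 100 − 20·log₁₀(4.2/1.3) = 100 − 10.19 = 89.81 dB(A).
conveyor drive: 80 − 20·log₁₀(6.2/1.3) = 80 − 13.57 = 66.43 dB(A).
chiller: 85 − 20·log₁₀(9.3/1.3) = 85 − 17.09 = 67.91 dB(A).
pump: 80 − 20·log₁₀(6.7/1.3) = 80 − 14.24 = 65.76 dB(A).
Σ 10^(L/10) = 9.724e+08 → L_total = 10·log₁₀(9.724e+08) = 89.88 dB(A).

89.9 dB(A)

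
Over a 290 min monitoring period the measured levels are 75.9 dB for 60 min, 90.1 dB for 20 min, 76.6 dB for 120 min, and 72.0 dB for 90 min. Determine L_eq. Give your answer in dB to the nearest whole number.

80 dB

L_eq = 10·log₁₀[(1/T)·Σ tᵢ·10^(Lᵢ/10)] with T = 290 min.
Σ tᵢ·10^(Lᵢ/10) = 60·10^(75.9/10) + 20·10^(90.1/10) + 120·10^(76.6/10) + 90·10^(72.0/10) = 2.971e+10.
L_eq = 10·log₁₀(2.971e+10/290) = 80.11 dB.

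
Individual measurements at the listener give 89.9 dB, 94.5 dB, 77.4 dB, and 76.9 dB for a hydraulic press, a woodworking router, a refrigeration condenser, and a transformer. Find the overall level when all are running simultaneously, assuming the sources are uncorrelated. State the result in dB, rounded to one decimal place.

95.9 dB

For uncorrelated sources the intensities add, so convert each level to linear form, sum, and take 10·log₁₀ of the total.
Σ 10^(L/10) = 10^(89.9/10) + 10^(94.5/10) + 10^(77.4/10) + 10^(76.9/10) = 3.900e+09.
L_total = 10·log₁₀(3.900e+09) = 95.91 dB.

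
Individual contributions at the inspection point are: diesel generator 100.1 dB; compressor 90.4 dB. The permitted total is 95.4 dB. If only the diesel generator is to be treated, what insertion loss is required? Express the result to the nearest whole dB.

6 dB

Everything except the diesel generator sums to 10^(90.4/10) = 1.096e+09 in linear terms, 90.40 dB.
To meet 95.4 dB overall, the treated diesel generator may contribute at most 10^(95.4/10) − 1.096e+09 = 2.371e+09, i.e. 93.75 dB.
So the diesel generator must be reduced from 100.1 to 93.75 dB: IL = 6.35 dB.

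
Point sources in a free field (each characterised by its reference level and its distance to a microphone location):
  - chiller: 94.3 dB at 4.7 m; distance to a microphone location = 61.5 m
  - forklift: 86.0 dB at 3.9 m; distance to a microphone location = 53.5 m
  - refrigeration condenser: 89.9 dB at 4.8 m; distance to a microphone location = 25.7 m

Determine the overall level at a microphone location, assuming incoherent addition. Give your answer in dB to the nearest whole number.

77 dB

Apply inverse-square spreading to bring every level to the receiver, then sum 10^(L/10).
chiller: 94.3 − 20·log₁₀(61.5/4.7) = 94.3 − 22.34 = 71.96 dB.
forklift: 86.0 − 20·log₁₀(53.5/3.9) = 86.0 − 22.75 = 63.25 dB.
refrigeration condenser: 89.9 − 20·log₁₀(25.7/4.8) = 89.9 − 14.57 = 75.33 dB.
Σ 10^(L/10) = 5.192e+07 → L_total = 10·log₁₀(5.192e+07) = 77.15 dB.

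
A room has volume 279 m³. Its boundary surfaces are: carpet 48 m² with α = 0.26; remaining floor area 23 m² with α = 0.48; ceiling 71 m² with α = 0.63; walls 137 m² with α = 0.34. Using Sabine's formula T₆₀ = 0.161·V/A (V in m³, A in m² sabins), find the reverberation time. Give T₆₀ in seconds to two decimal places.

0.39 s

A = Σ Sᵢαᵢ = 48·0.26 + 23·0.48 + 71·0.63 + 137·0.34 = 114.83 m².
T₆₀ = 0.161·V/A = 0.161·279/114.83 = 0.391 s.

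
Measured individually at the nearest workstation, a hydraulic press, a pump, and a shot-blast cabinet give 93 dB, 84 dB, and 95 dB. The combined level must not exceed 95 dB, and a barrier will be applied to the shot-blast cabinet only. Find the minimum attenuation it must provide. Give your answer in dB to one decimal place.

Everything except the shot-blast cabinet sums to 10^(93/10) + 10^(84/10) = 2.246e+09 in linear terms, 93.51 dB.
To meet 95 dB overall, the treated shot-blast cabinet may contribute at most 10^(95/10) − 2.246e+09 = 9.158e+08, i.e. 89.62 dB.
Required insertion loss = 95 − 89.62 = 5.38 dB.

5.4 dB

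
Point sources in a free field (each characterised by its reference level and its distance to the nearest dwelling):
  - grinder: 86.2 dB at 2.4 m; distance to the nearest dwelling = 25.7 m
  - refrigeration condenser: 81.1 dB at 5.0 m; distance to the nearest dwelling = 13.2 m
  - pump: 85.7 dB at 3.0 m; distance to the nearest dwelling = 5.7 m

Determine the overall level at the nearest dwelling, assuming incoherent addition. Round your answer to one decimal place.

Propagate each source to the receiver with L = L_ref − 20·log₁₀(r/r_ref), then add intensities.
grinder: 86.2 − 20·log₁₀(25.7/2.4) = 86.2 − 20.59 = 65.61 dB.
refrigeration condenser: 81.1 − 20·log₁₀(13.2/5.0) = 81.1 − 8.43 = 72.67 dB.
pump: 85.7 − 20·log₁₀(5.7/3.0) = 85.7 − 5.58 = 80.12 dB.
Σ 10^(L/10) = 1.250e+08 → L_total = 10·log₁₀(1.250e+08) = 80.97 dB.

81.0 dB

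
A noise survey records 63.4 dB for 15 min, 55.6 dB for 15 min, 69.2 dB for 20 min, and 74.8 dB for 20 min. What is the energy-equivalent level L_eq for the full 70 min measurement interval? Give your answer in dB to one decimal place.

70.6 dB

The energy average is taken in the linear domain: L_eq = 10·log₁₀[(Σ tᵢ·10^(Lᵢ/10))/T], T = 70 min.
Σ tᵢ·10^(Lᵢ/10) = 15·10^(63.4/10) + 15·10^(55.6/10) + 20·10^(69.2/10) + 20·10^(74.8/10) = 8.086e+08.
L_eq = 10·log₁₀(8.086e+08/70) = 70.63 dB.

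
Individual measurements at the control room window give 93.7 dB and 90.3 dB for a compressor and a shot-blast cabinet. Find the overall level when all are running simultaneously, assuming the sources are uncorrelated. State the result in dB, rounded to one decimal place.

95.3 dB

For uncorrelated sources the intensities add, so convert each level to linear form, sum, and take 10·log₁₀ of the total.
Σ 10^(L/10) = 10^(93.7/10) + 10^(90.3/10) = 3.416e+09.
L_total = 10·log₁₀(3.416e+09) = 95.33 dB.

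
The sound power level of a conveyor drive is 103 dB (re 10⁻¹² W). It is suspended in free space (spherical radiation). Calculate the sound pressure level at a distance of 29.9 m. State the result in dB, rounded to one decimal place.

The power spreads over a sphere of area 4π·r², so L_p = L_w − 10·log₁₀(4π·r²).
4π·r² = 1.123e+04 m², 10·log₁₀ of that is 40.506 dB.
L_p = 103 − 40.506 = 62.49 dB.

62.5 dB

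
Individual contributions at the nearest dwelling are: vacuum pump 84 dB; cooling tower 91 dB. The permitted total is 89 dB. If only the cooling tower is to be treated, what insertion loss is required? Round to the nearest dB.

4 dB

Fixed contribution from the other source: Σ 10^(L/10) = 10^(84/10) = 2.512e+08 (84.00 dB).
To meet 89 dB overall, the treated cooling tower may contribute at most 10^(89/10) − 2.512e+08 = 5.431e+08, i.e. 87.35 dB.
So the cooling tower must be reduced from 91 to 87.35 dB: IL = 3.65 dB.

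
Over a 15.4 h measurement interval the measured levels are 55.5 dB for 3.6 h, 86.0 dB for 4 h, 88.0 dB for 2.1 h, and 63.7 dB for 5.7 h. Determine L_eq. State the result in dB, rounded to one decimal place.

L_eq = 10·log₁₀[(1/T)·Σ tᵢ·10^(Lᵢ/10)] with T = 15.4 h.
Σ tᵢ·10^(Lᵢ/10) = 3.6·10^(55.5/10) + 4·10^(86.0/10) + 2.1·10^(88.0/10) + 5.7·10^(63.7/10) = 2.932e+09.
L_eq = 10·log₁₀(2.932e+09/15.4) = 82.80 dB.

82.8 dB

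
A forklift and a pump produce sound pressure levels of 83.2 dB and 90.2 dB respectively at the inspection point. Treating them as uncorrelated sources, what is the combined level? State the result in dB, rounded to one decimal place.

Incoherent sources combine by intensity addition: L_total = 10·log₁₀(Σ 10^(L_i/10)).
Σ 10^(L/10) = 10^(83.2/10) + 10^(90.2/10) = 1.256e+09.
L_total = 10·log₁₀(1.256e+09) = 90.99 dB.

91.0 dB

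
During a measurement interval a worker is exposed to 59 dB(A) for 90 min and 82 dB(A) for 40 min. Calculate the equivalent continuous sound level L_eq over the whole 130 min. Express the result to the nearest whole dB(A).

77 dB(A)

L_eq = 10·log₁₀[(1/T)·Σ tᵢ·10^(Lᵢ/10)] with T = 130 min.
Σ tᵢ·10^(Lᵢ/10) = 90·10^(59/10) + 40·10^(82/10) = 6.411e+09.
L_eq = 10·log₁₀(6.411e+09/130) = 76.93 dB(A).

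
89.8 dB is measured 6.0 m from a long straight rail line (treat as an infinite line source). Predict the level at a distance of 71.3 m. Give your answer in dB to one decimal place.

For a line source, L₂ = L₁ − 10·log₁₀(r₂/r₁).
L₂ = 89.8 − 10·log₁₀(71.3/6.0) = 89.8 − 10.749 = 79.05 dB.

79.1 dB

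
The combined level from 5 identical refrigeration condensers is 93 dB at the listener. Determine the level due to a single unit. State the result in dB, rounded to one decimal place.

5 equal contributions raise the level by 10·log₁₀ 5 = 6.990 dB, so each unit alone gives 93 − 6.990.

86.0 dB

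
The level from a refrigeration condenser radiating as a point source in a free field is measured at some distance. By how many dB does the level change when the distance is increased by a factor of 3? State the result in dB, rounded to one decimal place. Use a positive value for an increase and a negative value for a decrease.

A point source loses 6 dB per doubling of distance; generally ΔL = −20·log₁₀(r₂/r₁).
ΔL = −20·log₁₀(3) = -9.54 dB.

-9.5 dB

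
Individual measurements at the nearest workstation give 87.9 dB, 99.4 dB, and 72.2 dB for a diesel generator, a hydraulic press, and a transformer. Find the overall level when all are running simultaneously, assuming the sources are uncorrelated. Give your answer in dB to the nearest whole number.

Incoherent sources combine by intensity addition: L_total = 10·log₁₀(Σ 10^(L_i/10)).
Σ 10^(L/10) = 10^(87.9/10) + 10^(99.4/10) + 10^(72.2/10) = 9.343e+09.
L_total = 10·log₁₀(9.343e+09) = 99.70 dB.

100 dB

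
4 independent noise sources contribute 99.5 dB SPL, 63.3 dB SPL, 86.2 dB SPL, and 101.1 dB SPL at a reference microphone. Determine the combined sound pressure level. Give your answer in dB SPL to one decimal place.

103.5 dB SPL

Incoherent sources combine by intensity addition: L_total = 10·log₁₀(Σ 10^(L_i/10)).
Σ 10^(L/10) = 10^(99.5/10) + 10^(63.3/10) + 10^(86.2/10) + 10^(101.1/10) = 2.221e+10.
L_total = 10·log₁₀(2.221e+10) = 103.47 dB SPL.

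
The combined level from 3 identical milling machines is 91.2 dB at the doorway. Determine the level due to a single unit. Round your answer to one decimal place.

3 equal contributions raise the level by 10·log₁₀ 3 = 4.771 dB, so each unit alone gives 91.2 − 4.771.

86.4 dB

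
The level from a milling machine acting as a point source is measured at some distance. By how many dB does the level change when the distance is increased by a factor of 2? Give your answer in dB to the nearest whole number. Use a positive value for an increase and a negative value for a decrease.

Point-source spreading: ΔL = −20·log₁₀(r₂/r₁).
ΔL = −20·log₁₀(2) = -6.02 dB.

-6 dB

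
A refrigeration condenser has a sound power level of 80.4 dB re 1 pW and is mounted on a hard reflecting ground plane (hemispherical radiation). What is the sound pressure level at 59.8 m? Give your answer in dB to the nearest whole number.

The power spreads over a hemisphere of area 2π·r², so L_p = L_w − 10·log₁₀(2π·r²).
2π·r² = 2.247e+04 m², 10·log₁₀ of that is 43.516 dB.
L_p = 80.4 − 43.516 = 36.88 dB.

37 dB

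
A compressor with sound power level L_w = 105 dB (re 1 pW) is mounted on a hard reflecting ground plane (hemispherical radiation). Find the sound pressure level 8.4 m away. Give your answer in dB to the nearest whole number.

79 dB

Free-field hemispherical radiation: L_p = L_w − 10·log₁₀(2π·r²), r = 8.4 m.
2π·r² = 443.3 m², 10·log₁₀ of that is 26.467 dB.
L_p = 105 − 26.467 = 78.53 dB.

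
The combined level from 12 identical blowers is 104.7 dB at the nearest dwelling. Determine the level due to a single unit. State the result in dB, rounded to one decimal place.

93.9 dB

Dividing the total intensity by 12 lowers the level by 10·log₁₀ 12 = 10.792 dB: L₁ = 104.7 − 10.792.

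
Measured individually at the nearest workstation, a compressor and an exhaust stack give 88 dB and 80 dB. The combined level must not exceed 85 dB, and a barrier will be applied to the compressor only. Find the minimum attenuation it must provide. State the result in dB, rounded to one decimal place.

4.7 dB

The untreated sources together contribute 10^(80/10) = 1.000e+08, i.e. 80.00 dB.
The limit corresponds to 10^(85/10) = 3.162e+08; subtracting the fixed part leaves 2.162e+08 for the compressor, i.e. 83.35 dB.
So the compressor must be reduced from 88 to 83.35 dB: IL = 4.65 dB.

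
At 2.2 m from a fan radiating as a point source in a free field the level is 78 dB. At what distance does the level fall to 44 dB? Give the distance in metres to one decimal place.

The 34.0 dB drop corresponds to a distance ratio of 10^(34.0/20) for a point source.
r₂ = 2.2·10^((78−44)/20) = 2.2·10^(34.0/20) = 110.26 m.

110.3 m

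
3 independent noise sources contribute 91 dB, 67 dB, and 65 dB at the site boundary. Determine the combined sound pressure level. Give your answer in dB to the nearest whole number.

91 dB

For uncorrelated sources the intensities add, so convert each level to linear form, sum, and take 10·log₁₀ of the total.
Σ 10^(L/10) = 10^(91/10) + 10^(67/10) + 10^(65/10) = 1.267e+09.
L_total = 10·log₁₀(1.267e+09) = 91.03 dB.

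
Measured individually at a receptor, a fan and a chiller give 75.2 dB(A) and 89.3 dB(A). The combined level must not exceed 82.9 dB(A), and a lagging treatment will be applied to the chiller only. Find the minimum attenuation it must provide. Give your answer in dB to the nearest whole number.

7 dB

The untreated sources together contribute 10^(75.2/10) = 3.311e+07, i.e. 75.20 dB(A).
The limit corresponds to 10^(82.9/10) = 1.950e+08; subtracting the fixed part leaves 1.619e+08 for the chiller, i.e. 82.09 dB(A).
So the chiller must be reduced from 89.3 to 82.09 dB(A): IL = 7.21 dB.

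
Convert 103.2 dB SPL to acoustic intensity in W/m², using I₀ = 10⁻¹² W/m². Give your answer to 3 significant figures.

L = 10·log₁₀(I/I₀) ⇒ I = I₀·10^(L/10) = 10⁻¹² × 10^10.32.

0.0209 W/m²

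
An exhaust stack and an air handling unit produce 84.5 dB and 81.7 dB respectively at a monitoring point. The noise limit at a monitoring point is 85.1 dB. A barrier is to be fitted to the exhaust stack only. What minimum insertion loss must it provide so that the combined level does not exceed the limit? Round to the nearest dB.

Fixed contribution from the other source: Σ 10^(L/10) = 10^(81.7/10) = 1.479e+08 (81.70 dB).
To meet 85.1 dB overall, the treated exhaust stack may contribute at most 10^(85.1/10) − 1.479e+08 = 1.757e+08, i.e. 82.45 dB.
Required insertion loss = 84.5 − 82.45 = 2.05 dB.

2 dB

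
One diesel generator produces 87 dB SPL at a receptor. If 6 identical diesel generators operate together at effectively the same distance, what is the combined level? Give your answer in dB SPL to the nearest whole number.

95 dB SPL

N identical incoherent sources raise the level by 10·log₁₀ N.
L_total = 87 + 10·log₁₀(6) = 87 + 7.782 = 94.78 dB SPL.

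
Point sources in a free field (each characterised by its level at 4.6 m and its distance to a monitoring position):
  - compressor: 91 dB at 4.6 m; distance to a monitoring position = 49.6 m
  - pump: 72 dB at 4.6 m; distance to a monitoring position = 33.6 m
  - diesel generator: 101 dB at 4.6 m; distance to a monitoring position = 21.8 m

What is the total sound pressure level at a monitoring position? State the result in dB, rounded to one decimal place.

First find each source's level at the receiver (point-source: −20·log₁₀(r/r_ref)), then combine on an intensity basis.
compressor: 91 − 20·log₁₀(49.6/4.6) = 91 − 20.65 = 70.35 dB.
pump: 72 − 20·log₁₀(33.6/4.6) = 72 − 17.27 = 54.73 dB.
diesel generator: 101 − 20·log₁₀(21.8/4.6) = 101 − 13.51 = 87.49 dB.
Σ 10^(L/10) = 5.717e+08 → L_total = 10·log₁₀(5.717e+08) = 87.57 dB.

87.6 dB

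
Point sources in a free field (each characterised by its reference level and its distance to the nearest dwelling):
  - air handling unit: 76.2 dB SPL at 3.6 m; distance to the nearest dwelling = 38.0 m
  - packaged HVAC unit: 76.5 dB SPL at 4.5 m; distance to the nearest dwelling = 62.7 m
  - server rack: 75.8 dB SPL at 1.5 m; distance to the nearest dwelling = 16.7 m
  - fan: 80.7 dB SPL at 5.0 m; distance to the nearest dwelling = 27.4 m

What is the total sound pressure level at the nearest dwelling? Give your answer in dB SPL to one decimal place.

66.8 dB SPL

Apply inverse-square spreading to bring every level to the receiver, then sum 10^(L/10).
air handling unit: 76.2 − 20·log₁₀(38.0/3.6) = 76.2 − 20.47 = 55.73 dB SPL.
packaged HVAC unit: 76.5 − 20·log₁₀(62.7/4.5) = 76.5 − 22.88 = 53.62 dB SPL.
server rack: 75.8 − 20·log₁₀(16.7/1.5) = 75.8 − 20.93 = 54.87 dB SPL.
fan: 80.7 − 20·log₁₀(27.4/5.0) = 80.7 − 14.78 = 65.92 dB SPL.
Σ 10^(L/10) = 4.823e+06 → L_total = 10·log₁₀(4.823e+06) = 66.83 dB SPL.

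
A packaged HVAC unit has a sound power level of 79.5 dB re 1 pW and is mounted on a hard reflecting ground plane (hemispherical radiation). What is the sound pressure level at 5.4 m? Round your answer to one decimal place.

56.9 dB

Free-field hemispherical radiation: L_p = L_w − 10·log₁₀(2π·r²), r = 5.4 m.
2π·r² = 183.2 m², 10·log₁₀ of that is 22.630 dB.
L_p = 79.5 − 22.630 = 56.87 dB.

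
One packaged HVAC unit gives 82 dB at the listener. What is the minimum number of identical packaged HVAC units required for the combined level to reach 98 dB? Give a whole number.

40

Need L₁ + 10·log₁₀ N ≥ 98, i.e. log₁₀ N ≥ 1.60.
N ≥ 10^(16.0/10) = 39.811, so N = 40.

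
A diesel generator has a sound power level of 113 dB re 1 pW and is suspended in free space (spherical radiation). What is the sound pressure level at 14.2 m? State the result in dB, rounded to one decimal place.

L_p = L_w − 10·log₁₀(4π·r²) with r = 14.2 m.
4π·r² = 2534 m², 10·log₁₀ of that is 34.038 dB.
L_p = 113 − 34.038 = 78.96 dB.

79.0 dB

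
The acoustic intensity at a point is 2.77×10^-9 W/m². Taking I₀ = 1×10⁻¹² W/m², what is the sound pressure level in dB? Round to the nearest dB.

34 dB

Dividing by I₀ shifts the exponent by 12: I/I₀ = 2.77×10^3.
L = 10·(0.4425 + 3) = 34.42 dB.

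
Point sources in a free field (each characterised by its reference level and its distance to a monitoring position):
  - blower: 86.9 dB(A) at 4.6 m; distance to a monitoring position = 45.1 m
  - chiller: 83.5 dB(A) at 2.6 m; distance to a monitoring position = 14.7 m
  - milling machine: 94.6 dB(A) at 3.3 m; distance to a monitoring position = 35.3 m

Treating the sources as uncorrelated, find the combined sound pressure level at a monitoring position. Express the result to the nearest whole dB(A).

76 dB(A)

First find each source's level at the receiver (point-source: −20·log₁₀(r/r_ref)), then combine on an intensity basis.
blower: 86.9 − 20·log₁₀(45.1/4.6) = 86.9 − 19.83 = 67.07 dB(A).
chiller: 83.5 − 20·log₁₀(14.7/2.6) = 83.5 − 15.05 = 68.45 dB(A).
milling machine: 94.6 − 20·log₁₀(35.3/3.3) = 94.6 − 20.59 = 74.01 dB(A).
Σ 10^(L/10) = 3.730e+07 → L_total = 10·log₁₀(3.730e+07) = 75.72 dB(A).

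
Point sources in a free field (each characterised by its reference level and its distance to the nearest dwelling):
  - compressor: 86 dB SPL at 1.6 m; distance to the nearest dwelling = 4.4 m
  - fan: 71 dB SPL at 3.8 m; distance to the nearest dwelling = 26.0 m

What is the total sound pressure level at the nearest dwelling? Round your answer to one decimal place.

77.2 dB SPL

Propagate each source to the receiver with L = L_ref − 20·log₁₀(r/r_ref), then add intensities.
compressor: 86 − 20·log₁₀(4.4/1.6) = 86 − 8.79 = 77.21 dB SPL.
fan: 71 − 20·log₁₀(26.0/3.8) = 71 − 16.70 = 54.30 dB SPL.
Σ 10^(L/10) = 5.291e+07 → L_total = 10·log₁₀(5.291e+07) = 77.24 dB SPL.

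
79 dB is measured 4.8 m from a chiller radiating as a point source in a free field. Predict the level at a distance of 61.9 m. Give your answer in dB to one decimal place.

56.8 dB

For a point source, L₂ = L₁ − 20·log₁₀(r₂/r₁).
L₂ = 79 − 20·log₁₀(61.9/4.8) = 79 − 22.209 = 56.79 dB.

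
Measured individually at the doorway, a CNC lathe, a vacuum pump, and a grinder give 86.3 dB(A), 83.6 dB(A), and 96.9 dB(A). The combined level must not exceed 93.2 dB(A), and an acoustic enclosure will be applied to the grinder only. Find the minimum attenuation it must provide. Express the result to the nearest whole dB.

5 dB

Fixed contribution from the other sources: Σ 10^(L/10) = 10^(86.3/10) + 10^(83.6/10) = 6.557e+08 (88.17 dB(A)).
To meet 93.2 dB(A) overall, the treated grinder may contribute at most 10^(93.2/10) − 6.557e+08 = 1.434e+09, i.e. 91.56 dB(A).
Required insertion loss = 96.9 − 91.56 = 5.34 dB.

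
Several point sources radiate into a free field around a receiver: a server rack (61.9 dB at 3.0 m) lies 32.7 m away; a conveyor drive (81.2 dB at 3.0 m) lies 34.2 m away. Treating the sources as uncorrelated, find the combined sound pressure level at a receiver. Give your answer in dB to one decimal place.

60.1 dB

Apply inverse-square spreading to bring every level to the receiver, then sum 10^(L/10).
server rack: 61.9 − 20·log₁₀(32.7/3.0) = 61.9 − 20.75 = 41.15 dB.
conveyor drive: 81.2 − 20·log₁₀(34.2/3.0) = 81.2 − 21.14 = 60.06 dB.
Σ 10^(L/10) = 1.027e+06 → L_total = 10·log₁₀(1.027e+06) = 60.12 dB.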